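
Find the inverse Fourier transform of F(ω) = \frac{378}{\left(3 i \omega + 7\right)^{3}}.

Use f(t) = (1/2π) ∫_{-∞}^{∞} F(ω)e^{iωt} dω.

f(t) = 7 t^{2} e^{- \frac{7 t}{3}} u\left(t\right)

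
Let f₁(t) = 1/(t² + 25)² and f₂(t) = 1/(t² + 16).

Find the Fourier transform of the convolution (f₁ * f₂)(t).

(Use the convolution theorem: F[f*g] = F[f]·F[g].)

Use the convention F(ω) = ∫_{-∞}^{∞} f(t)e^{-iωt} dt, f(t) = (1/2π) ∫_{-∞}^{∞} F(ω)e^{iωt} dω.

F[f₁*f₂](ω) = \frac{\pi^{2} \left(5 \left|{\omega}\right| + 1\right) e^{- 9 \left|{\omega}\right|}}{1000}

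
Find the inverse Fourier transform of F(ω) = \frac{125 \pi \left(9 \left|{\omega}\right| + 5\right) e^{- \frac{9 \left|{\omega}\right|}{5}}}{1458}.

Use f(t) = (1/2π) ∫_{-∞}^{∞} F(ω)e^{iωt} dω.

f(t) = \frac{5}{\left(t^{2} + \frac{81}{25}\right)^{2}}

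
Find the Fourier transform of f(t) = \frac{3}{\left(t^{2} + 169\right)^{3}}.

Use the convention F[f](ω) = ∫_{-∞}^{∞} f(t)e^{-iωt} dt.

F(ω) = \frac{3 \pi \left(169 \omega^{2} + 39 \left|{\omega}\right| + 3\right) e^{- 13 \left|{\omega}\right|}}{2970344}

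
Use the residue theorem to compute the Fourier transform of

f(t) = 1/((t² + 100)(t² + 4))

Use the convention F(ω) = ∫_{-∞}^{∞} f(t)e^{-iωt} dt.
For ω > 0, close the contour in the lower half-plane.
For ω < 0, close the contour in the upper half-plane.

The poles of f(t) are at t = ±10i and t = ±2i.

Let g(z) = f(z)e^{-iωz}; for large |z| the factor e^{-iωz} decays in the lower half-plane when ω > 0 and in the upper half-plane when ω < 0.

Case ω > 0 (lower half-plane, clockwise contour ⇒ F(ω) = -2πi·ΣRes):
  Res_{z = - 10 i} g(z) = - \frac{i e^{- 10 \omega}}{1920}
  Res_{z = - 2 i} g(z) = \frac{i e^{- 2 \omega}}{384}
  F(ω) = -2πi·ΣRes = \frac{\pi \left(5 e^{8 \omega} - 1\right) e^{- 10 \omega}}{960}

Case ω < 0 (upper half-plane, counterclockwise contour ⇒ F(ω) = +2πi·ΣRes):
  Res_{z = 10 i} g(z) = \frac{i e^{10 \omega}}{1920}
  Res_{z = 2 i} g(z) = - \frac{i e^{2 \omega}}{384}
  F(ω) = 2πi·ΣRes = \frac{\pi \left(5 - e^{8 \omega}\right) e^{2 \omega}}{960}

Both cases combine into a single formula in |ω|:

F(ω) = \frac{\pi \left(5 e^{8 \left|{\omega}\right|} - 1\right) e^{- 10 \left|{\omega}\right|}}{960}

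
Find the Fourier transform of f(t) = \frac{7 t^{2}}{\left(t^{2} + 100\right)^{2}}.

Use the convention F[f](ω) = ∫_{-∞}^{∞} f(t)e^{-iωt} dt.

F(ω) = \frac{7 \pi \left(1 - 10 \left|{\omega}\right|\right) e^{- 10 \left|{\omega}\right|}}{20}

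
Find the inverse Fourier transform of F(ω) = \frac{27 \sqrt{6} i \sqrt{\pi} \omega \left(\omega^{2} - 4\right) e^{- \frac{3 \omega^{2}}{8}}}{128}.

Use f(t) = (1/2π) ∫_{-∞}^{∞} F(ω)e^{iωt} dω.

f(t) = t^{3} e^{- \frac{2 t^{2}}{3}}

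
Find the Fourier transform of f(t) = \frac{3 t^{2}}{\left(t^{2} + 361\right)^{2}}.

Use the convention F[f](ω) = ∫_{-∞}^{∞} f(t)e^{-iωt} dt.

F(ω) = \frac{3 \pi \left(1 - 19 \left|{\omega}\right|\right) e^{- 19 \left|{\omega}\right|}}{38}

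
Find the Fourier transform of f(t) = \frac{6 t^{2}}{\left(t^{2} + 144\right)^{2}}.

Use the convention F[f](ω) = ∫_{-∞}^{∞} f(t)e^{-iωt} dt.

F(ω) = \frac{\pi \left(1 - 12 \left|{\omega}\right|\right) e^{- 12 \left|{\omega}\right|}}{4}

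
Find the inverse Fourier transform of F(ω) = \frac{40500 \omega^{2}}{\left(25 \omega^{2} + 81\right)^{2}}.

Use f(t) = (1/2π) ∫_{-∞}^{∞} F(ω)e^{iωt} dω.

f(t) = 9 \left(1 - \frac{9 \left|{t}\right|}{5}\right) e^{- \frac{9 \left|{t}\right|}{5}}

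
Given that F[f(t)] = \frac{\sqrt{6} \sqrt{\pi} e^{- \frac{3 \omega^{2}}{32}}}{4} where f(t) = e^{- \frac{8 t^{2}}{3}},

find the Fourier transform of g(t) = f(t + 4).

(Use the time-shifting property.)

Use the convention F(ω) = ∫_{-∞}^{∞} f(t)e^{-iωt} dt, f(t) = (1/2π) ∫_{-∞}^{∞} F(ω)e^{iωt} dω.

F[g](ω) = \frac{\sqrt{6} \sqrt{\pi} e^{\frac{\omega \left(- 3 \omega + 128 i\right)}{32}}}{4}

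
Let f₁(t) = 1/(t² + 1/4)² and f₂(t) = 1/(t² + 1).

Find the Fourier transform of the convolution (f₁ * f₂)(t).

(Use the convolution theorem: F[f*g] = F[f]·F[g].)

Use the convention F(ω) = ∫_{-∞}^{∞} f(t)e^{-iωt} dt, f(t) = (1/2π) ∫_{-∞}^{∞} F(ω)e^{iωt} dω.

F[f₁*f₂](ω) = 2 \pi^{2} \left(\left|{\omega}\right| + 2\right) e^{- \frac{3 \left|{\omega}\right|}{2}}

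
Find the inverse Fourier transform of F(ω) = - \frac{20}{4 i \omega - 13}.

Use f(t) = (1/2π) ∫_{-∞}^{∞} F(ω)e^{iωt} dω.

f(t) = 5 e^{\frac{13 t}{4}} u\left(- t\right)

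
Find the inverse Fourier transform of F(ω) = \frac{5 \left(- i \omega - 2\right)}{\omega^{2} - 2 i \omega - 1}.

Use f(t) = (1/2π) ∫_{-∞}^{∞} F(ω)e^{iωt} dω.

f(t) = 5 \left(t + 1\right) e^{- t} u\left(t\right)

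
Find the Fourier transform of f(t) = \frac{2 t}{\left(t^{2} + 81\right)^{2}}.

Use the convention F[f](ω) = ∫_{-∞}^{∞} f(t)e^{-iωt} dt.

F(ω) = - \frac{i \pi \omega e^{- 9 \left|{\omega}\right|}}{9}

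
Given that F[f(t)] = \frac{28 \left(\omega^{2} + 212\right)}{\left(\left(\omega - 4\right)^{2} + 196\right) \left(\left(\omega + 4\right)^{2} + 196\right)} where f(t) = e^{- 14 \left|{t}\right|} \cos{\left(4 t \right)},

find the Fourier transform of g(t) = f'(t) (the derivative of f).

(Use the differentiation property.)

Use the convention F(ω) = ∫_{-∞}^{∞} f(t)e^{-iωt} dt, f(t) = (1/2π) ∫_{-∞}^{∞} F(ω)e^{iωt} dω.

F[g](ω) = \frac{28 i \omega \left(\omega^{2} + 212\right)}{\omega^{4} + 360 \omega^{2} + 44944}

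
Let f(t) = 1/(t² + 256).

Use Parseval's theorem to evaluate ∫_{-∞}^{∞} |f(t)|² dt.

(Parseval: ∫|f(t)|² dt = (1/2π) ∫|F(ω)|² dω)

∫|f(t)|² dt = \frac{\pi}{8192}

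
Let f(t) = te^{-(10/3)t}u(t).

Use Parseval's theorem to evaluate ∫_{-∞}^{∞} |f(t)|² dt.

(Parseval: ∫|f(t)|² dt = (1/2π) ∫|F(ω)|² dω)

∫|f(t)|² dt = \frac{27}{4000}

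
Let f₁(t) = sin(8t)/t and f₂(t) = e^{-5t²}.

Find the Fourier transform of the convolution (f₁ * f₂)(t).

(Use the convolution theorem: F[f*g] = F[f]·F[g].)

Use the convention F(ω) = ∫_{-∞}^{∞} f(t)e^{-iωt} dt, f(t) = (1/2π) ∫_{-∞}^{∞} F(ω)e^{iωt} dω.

F[f₁*f₂](ω) = \begin{cases} \frac{\sqrt{5} \pi^{\frac{3}{2}} e^{- \frac{\omega^{2}}{20}}}{5} & \text{for}\: \omega > -8 \wedge \omega < 8 \\0 & \text{otherwise} \end{cases}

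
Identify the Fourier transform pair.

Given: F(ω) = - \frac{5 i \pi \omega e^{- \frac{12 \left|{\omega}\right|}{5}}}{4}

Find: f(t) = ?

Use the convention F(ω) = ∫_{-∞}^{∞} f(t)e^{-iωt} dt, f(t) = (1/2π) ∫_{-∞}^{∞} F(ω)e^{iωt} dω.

f(t) = \frac{6 t}{\left(t^{2} + \frac{144}{25}\right)^{2}}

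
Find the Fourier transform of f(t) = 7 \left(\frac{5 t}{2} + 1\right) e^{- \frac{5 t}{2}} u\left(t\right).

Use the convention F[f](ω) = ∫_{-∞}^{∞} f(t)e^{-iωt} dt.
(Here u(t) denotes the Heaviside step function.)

F(ω) = \frac{28 \left(- i \omega - 5\right)}{4 \omega^{2} - 20 i \omega - 25}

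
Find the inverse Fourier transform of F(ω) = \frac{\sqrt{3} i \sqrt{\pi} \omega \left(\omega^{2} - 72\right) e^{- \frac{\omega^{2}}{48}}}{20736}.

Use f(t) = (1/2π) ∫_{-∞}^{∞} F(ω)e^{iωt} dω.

f(t) = 4 t^{3} e^{- 12 t^{2}}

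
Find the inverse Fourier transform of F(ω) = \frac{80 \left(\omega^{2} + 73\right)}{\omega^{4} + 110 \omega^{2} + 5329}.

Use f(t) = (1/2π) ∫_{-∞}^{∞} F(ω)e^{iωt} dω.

f(t) = 5 e^{- 8 \left|{t}\right|} \cos{\left(3 \left|{t}\right| \right)}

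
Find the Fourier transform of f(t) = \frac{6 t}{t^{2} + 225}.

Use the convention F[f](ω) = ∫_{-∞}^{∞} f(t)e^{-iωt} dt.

F(ω) = - 6 i \pi e^{- 15 \left|{\omega}\right|} \operatorname{sign}{\left(\omega \right)}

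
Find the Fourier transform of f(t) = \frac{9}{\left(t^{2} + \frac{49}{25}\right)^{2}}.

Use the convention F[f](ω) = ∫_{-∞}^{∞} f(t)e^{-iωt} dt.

F(ω) = \frac{225 \pi \left(7 \left|{\omega}\right| + 5\right) e^{- \frac{7 \left|{\omega}\right|}{5}}}{686}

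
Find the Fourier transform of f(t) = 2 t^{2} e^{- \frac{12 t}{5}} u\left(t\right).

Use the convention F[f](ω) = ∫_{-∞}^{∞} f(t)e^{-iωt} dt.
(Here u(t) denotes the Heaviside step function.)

F(ω) = \frac{500}{\left(5 i \omega + 12\right)^{3}}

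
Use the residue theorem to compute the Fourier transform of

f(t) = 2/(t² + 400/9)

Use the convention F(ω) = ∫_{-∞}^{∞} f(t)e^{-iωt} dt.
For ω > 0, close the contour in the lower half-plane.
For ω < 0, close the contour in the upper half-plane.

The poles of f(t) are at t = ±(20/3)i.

Let g(z) = f(z)e^{-iωz}; for large |z| the factor e^{-iωz} decays in the lower half-plane when ω > 0 and in the upper half-plane when ω < 0.

Case ω > 0 (lower half-plane, clockwise contour ⇒ F(ω) = -2πi·ΣRes):
  Res_{z = - \frac{20 i}{3}} g(z) = \frac{3 i e^{- \frac{20 \omega}{3}}}{20}
  F(ω) = -2πi·ΣRes = \frac{3 \pi e^{- \frac{20 \omega}{3}}}{10}

Case ω < 0 (upper half-plane, counterclockwise contour ⇒ F(ω) = +2πi·ΣRes):
  Res_{z = \frac{20 i}{3}} g(z) = - \frac{3 i e^{\frac{20 \omega}{3}}}{20}
  F(ω) = 2πi·ΣRes = \frac{3 \pi e^{\frac{20 \omega}{3}}}{10}

Both cases combine into a single formula in |ω|:

F(ω) = \frac{3 \pi e^{- \frac{20 \left|{\omega}\right|}{3}}}{10}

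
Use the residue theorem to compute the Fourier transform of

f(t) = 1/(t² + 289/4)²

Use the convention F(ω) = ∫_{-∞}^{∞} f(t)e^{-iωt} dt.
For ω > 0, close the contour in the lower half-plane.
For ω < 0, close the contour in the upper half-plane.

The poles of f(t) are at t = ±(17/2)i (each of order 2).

Let g(z) = f(z)e^{-iωz}; for large |z| the factor e^{-iωz} decays in the lower half-plane when ω > 0 and in the upper half-plane when ω < 0.

Case ω > 0 (lower half-plane, clockwise contour ⇒ F(ω) = -2πi·ΣRes):
  Res_{z = - \frac{17 i}{2}} g(z) = \frac{i \left(17 \omega + 2\right) e^{- \frac{17 \omega}{2}}}{4913} (pole of order 2)
  F(ω) = -2πi·ΣRes = \frac{2 \pi \left(17 \omega + 2\right) e^{- \frac{17 \omega}{2}}}{4913}

Case ω < 0 (upper half-plane, counterclockwise contour ⇒ F(ω) = +2πi·ΣRes):
  Res_{z = \frac{17 i}{2}} g(z) = \frac{i \left(17 \omega - 2\right) e^{\frac{17 \omega}{2}}}{4913} (pole of order 2)
  F(ω) = 2πi·ΣRes = \frac{2 \pi \left(2 - 17 \omega\right) e^{\frac{17 \omega}{2}}}{4913}

Both cases combine into a single formula in |ω|:

F(ω) = \frac{2 \pi \left(17 \left|{\omega}\right| + 2\right) e^{- \frac{17 \left|{\omega}\right|}{2}}}{4913}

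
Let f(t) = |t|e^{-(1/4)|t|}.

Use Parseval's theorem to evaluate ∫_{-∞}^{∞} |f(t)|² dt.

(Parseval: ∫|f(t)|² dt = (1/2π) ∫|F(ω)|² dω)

∫|f(t)|² dt = 32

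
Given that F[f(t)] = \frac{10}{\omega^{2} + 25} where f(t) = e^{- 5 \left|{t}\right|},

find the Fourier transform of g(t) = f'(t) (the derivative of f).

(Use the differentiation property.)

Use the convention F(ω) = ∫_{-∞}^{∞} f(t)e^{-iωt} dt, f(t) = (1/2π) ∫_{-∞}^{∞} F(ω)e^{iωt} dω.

F[g](ω) = \frac{10 i \omega}{\omega^{2} + 25}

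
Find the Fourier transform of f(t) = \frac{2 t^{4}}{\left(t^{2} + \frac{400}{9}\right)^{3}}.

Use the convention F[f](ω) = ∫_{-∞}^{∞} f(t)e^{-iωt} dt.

F(ω) = \frac{\pi \left(400 \omega^{2} - 300 \left|{\omega}\right| + 27\right) e^{- \frac{20 \left|{\omega}\right|}{3}}}{240}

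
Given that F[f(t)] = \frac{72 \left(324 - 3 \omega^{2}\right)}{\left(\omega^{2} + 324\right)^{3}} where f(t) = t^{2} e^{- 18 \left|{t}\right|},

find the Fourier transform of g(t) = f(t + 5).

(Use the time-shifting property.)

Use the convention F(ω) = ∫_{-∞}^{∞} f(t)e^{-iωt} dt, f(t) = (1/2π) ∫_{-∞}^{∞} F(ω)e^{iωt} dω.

F[g](ω) = \frac{216 \left(108 - \omega^{2}\right) e^{5 i \omega}}{\left(\omega^{2} + 324\right)^{3}}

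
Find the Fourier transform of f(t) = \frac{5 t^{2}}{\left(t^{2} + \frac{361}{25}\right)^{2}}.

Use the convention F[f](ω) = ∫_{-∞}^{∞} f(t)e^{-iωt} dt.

F(ω) = \frac{5 \pi \left(5 - 19 \left|{\omega}\right|\right) e^{- \frac{19 \left|{\omega}\right|}{5}}}{38}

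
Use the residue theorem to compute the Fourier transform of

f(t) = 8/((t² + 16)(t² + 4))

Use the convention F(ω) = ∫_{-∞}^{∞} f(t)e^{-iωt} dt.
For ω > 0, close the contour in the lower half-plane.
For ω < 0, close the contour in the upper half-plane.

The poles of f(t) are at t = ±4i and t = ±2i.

Let g(z) = f(z)e^{-iωz}; for large |z| the factor e^{-iωz} decays in the lower half-plane when ω > 0 and in the upper half-plane when ω < 0.

Case ω > 0 (lower half-plane, clockwise contour ⇒ F(ω) = -2πi·ΣRes):
  Res_{z = - 4 i} g(z) = - \frac{i e^{- 4 \omega}}{12}
  Res_{z = - 2 i} g(z) = \frac{i e^{- 2 \omega}}{6}
  F(ω) = -2πi·ΣRes = \frac{\pi \left(2 e^{2 \omega} - 1\right) e^{- 4 \omega}}{6}

Case ω < 0 (upper half-plane, counterclockwise contour ⇒ F(ω) = +2πi·ΣRes):
  Res_{z = 4 i} g(z) = \frac{i e^{4 \omega}}{12}
  Res_{z = 2 i} g(z) = - \frac{i e^{2 \omega}}{6}
  F(ω) = 2πi·ΣRes = \frac{\pi \left(2 - e^{2 \omega}\right) e^{2 \omega}}{6}

Both cases combine into a single formula in |ω|:

F(ω) = \frac{\pi \left(2 e^{2 \left|{\omega}\right|} - 1\right) e^{- 4 \left|{\omega}\right|}}{6}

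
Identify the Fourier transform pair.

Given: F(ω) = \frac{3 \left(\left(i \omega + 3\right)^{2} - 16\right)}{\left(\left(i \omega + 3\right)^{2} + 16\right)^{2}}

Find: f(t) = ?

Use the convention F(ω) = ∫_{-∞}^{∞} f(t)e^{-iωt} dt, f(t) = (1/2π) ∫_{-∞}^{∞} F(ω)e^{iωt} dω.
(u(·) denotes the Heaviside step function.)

f(t) = 3 t e^{- 3 t} \cos{\left(4 t \right)} u\left(t\right)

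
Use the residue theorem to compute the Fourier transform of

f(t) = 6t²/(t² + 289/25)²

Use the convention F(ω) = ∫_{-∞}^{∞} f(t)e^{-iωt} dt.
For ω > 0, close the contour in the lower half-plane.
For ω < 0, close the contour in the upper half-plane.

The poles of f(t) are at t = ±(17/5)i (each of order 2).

Let g(z) = f(z)e^{-iωz}; for large |z| the factor e^{-iωz} decays in the lower half-plane when ω > 0 and in the upper half-plane when ω < 0.

Case ω > 0 (lower half-plane, clockwise contour ⇒ F(ω) = -2πi·ΣRes):
  Res_{z = - \frac{17 i}{5}} g(z) = \frac{3 i \left(5 - 17 \omega\right) e^{- \frac{17 \omega}{5}}}{34} (pole of order 2)
  F(ω) = -2πi·ΣRes = \frac{3 \pi \left(5 - 17 \omega\right) e^{- \frac{17 \omega}{5}}}{17}

Case ω < 0 (upper half-plane, counterclockwise contour ⇒ F(ω) = +2πi·ΣRes):
  Res_{z = \frac{17 i}{5}} g(z) = \frac{3 i \left(- 17 \omega - 5\right) e^{\frac{17 \omega}{5}}}{34} (pole of order 2)
  F(ω) = 2πi·ΣRes = \frac{3 \pi \left(17 \omega + 5\right) e^{\frac{17 \omega}{5}}}{17}

Both cases combine into a single formula in |ω|:

F(ω) = \frac{3 \pi \left(5 - 17 \left|{\omega}\right|\right) e^{- \frac{17 \left|{\omega}\right|}{5}}}{17}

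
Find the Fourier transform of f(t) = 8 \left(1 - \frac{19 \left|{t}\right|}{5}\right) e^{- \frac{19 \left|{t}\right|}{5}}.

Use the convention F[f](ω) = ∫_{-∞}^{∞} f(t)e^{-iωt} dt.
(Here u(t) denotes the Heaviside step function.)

F(ω) = \frac{76000 \omega^{2}}{\left(25 \omega^{2} + 361\right)^{2}}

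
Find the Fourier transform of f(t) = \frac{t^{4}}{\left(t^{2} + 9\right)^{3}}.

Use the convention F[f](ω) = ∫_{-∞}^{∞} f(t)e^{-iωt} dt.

F(ω) = \frac{\pi \left(3 \omega^{2} - 5 \left|{\omega}\right| + 1\right) e^{- 3 \left|{\omega}\right|}}{8}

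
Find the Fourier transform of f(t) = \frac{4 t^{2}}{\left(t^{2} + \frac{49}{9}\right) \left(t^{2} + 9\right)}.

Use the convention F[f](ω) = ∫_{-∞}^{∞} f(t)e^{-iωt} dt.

F(ω) = \frac{27 \pi e^{- 3 \left|{\omega}\right|}}{8} - \frac{21 \pi e^{- \frac{7 \left|{\omega}\right|}{3}}}{8}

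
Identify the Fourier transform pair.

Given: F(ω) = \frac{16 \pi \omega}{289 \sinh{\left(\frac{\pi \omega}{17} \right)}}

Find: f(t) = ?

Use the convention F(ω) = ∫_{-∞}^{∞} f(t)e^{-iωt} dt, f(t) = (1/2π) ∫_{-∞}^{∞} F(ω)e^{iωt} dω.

f(t) = \frac{4}{\cosh^{2}{\left(\frac{17 t}{2} \right)}}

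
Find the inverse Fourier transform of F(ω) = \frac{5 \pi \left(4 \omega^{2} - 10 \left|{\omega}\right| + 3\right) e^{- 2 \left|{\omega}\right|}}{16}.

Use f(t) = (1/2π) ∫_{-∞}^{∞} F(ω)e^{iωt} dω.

f(t) = \frac{5 t^{4}}{\left(t^{2} + 4\right)^{3}}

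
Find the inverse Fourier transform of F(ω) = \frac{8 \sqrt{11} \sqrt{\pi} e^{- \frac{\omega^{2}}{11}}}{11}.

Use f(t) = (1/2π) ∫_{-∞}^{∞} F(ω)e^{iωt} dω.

f(t) = 4 e^{- \frac{11 t^{2}}{4}}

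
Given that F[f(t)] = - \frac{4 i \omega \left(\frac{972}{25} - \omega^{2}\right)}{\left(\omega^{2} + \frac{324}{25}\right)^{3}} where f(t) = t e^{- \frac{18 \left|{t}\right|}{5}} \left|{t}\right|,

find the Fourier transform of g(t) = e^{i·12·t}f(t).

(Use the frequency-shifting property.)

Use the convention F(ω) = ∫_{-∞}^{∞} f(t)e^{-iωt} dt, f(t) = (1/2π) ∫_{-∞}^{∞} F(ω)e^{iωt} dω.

F[g](ω) = \frac{2500 i \left(\omega - 12\right) \left(25 \left(\omega - 12\right)^{2} - 972\right)}{\left(25 \left(\omega - 12\right)^{2} + 324\right)^{3}}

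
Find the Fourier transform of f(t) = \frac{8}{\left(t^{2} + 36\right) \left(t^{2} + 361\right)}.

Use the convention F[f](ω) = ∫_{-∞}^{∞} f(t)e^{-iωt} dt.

F(ω) = \frac{4 \pi \left(19 e^{13 \left|{\omega}\right|} - 6\right) e^{- 19 \left|{\omega}\right|}}{18525}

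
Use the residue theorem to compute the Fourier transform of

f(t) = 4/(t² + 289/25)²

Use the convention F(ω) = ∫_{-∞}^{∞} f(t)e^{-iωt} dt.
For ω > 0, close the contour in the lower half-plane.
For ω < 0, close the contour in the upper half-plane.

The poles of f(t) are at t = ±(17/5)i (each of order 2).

Let g(z) = f(z)e^{-iωz}; for large |z| the factor e^{-iωz} decays in the lower half-plane when ω > 0 and in the upper half-plane when ω < 0.

Case ω > 0 (lower half-plane, clockwise contour ⇒ F(ω) = -2πi·ΣRes):
  Res_{z = - \frac{17 i}{5}} g(z) = \frac{25 i \left(17 \omega + 5\right) e^{- \frac{17 \omega}{5}}}{4913} (pole of order 2)
  F(ω) = -2πi·ΣRes = \frac{50 \pi \left(17 \omega + 5\right) e^{- \frac{17 \omega}{5}}}{4913}

Case ω < 0 (upper half-plane, counterclockwise contour ⇒ F(ω) = +2πi·ΣRes):
  Res_{z = \frac{17 i}{5}} g(z) = \frac{25 i \left(17 \omega - 5\right) e^{\frac{17 \omega}{5}}}{4913} (pole of order 2)
  F(ω) = 2πi·ΣRes = \frac{50 \pi \left(5 - 17 \omega\right) e^{\frac{17 \omega}{5}}}{4913}

Both cases combine into a single formula in |ω|:

F(ω) = \frac{50 \pi \left(17 \left|{\omega}\right| + 5\right) e^{- \frac{17 \left|{\omega}\right|}{5}}}{4913}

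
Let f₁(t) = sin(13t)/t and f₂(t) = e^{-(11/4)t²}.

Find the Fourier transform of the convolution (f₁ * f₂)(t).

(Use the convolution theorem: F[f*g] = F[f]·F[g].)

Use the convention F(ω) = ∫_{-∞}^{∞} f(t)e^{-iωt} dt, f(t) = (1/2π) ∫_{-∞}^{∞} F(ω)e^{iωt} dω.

F[f₁*f₂](ω) = \begin{cases} \frac{2 \sqrt{11} \pi^{\frac{3}{2}} e^{- \frac{\omega^{2}}{11}}}{11} & \text{for}\: \omega > -13 \wedge \omega < 13 \\0 & \text{otherwise} \end{cases}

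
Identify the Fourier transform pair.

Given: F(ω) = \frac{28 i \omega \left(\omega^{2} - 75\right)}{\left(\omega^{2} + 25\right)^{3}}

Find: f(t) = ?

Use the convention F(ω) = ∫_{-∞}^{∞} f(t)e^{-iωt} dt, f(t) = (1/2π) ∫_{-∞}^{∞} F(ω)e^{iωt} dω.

f(t) = 7 t e^{- 5 \left|{t}\right|} \left|{t}\right|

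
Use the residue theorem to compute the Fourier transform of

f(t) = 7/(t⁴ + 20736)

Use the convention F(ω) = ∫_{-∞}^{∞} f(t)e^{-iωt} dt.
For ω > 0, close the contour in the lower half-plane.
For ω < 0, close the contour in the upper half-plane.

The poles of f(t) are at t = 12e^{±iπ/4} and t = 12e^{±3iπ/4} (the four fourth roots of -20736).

Let g(z) = f(z)e^{-iωz}; for large |z| the factor e^{-iωz} decays in the lower half-plane when ω > 0 and in the upper half-plane when ω < 0.

Case ω > 0 (lower half-plane, clockwise contour ⇒ F(ω) = -2πi·ΣRes):
  Res_{z = - 6 \sqrt{2} - 6 \sqrt{2} i} g(z) = \frac{7 \sqrt{2} i \left(1 - i\right) e^{6 \sqrt{2} \omega \left(-1 + i\right)}}{13824}
  Res_{z = 6 \sqrt{2} - 6 \sqrt{2} i} g(z) = \frac{7 \sqrt{2} i \left(1 + i\right) e^{- 6 \sqrt{2} \omega \left(1 + i\right)}}{13824}
  F(ω) = -2πi·ΣRes = \frac{7 \sqrt{2} \pi \left(1 - i\right) \left(e^{12 \sqrt{2} i \omega} + i\right) e^{- 6 \sqrt{2} \omega \left(1 + i\right)}}{6912} = \frac{7 \pi e^{- 6 \sqrt{2} \omega} \sin{\left(6 \sqrt{2} \omega + \frac{\pi}{4} \right)}}{1728}

Case ω < 0 (upper half-plane, counterclockwise contour ⇒ F(ω) = +2πi·ΣRes):
  Res_{z = 6 \sqrt{2} + 6 \sqrt{2} i} g(z) = \frac{7 \sqrt{2} i \left(-1 + i\right) e^{6 \sqrt{2} \omega \left(1 - i\right)}}{13824}
  Res_{z = - 6 \sqrt{2} + 6 \sqrt{2} i} g(z) = \frac{7 \sqrt{2} \left(1 - i\right) e^{6 \sqrt{2} \omega \left(1 + i\right)}}{13824}
  F(ω) = 2πi·ΣRes = - \frac{7 \sqrt{2} i \pi \left(i \left(1 - i\right) e^{6 \sqrt{2} \omega \left(1 - i\right)} - \left(1 - i\right) e^{6 \sqrt{2} \omega \left(1 + i\right)}\right)}{6912} = \frac{7 \pi e^{6 \sqrt{2} \omega} \cos{\left(6 \sqrt{2} \omega + \frac{\pi}{4} \right)}}{1728}

Both cases combine into a single formula in |ω|:

F(ω) = \frac{7 \pi e^{- 6 \sqrt{2} \left|{\omega}\right|} \sin{\left(6 \sqrt{2} \left|{\omega}\right| + \frac{\pi}{4} \right)}}{1728}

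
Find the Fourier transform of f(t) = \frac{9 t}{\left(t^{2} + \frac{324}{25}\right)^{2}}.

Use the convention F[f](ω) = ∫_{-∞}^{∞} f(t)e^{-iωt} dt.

F(ω) = - \frac{5 i \pi \omega e^{- \frac{18 \left|{\omega}\right|}{5}}}{4}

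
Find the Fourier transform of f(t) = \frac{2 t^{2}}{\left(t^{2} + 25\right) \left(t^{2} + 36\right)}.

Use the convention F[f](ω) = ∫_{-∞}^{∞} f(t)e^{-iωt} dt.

F(ω) = \frac{2 \pi \left(6 - 5 e^{\left|{\omega}\right|}\right) e^{- 6 \left|{\omega}\right|}}{11}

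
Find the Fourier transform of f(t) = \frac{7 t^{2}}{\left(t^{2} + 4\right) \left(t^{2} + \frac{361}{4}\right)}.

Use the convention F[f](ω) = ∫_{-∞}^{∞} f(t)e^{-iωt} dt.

F(ω) = - \frac{56 \pi e^{- 2 \left|{\omega}\right|}}{345} + \frac{266 \pi e^{- \frac{19 \left|{\omega}\right|}{2}}}{345}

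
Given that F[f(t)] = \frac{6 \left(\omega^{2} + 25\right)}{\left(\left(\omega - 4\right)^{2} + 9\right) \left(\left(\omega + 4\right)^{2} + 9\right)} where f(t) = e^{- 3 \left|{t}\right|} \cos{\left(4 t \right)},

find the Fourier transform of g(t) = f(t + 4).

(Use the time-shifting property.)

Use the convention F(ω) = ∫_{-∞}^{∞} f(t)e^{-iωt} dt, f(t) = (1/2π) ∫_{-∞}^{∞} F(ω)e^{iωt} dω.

F[g](ω) = \frac{6 \left(\omega^{2} + 25\right) e^{4 i \omega}}{\omega^{4} - 14 \omega^{2} + 625}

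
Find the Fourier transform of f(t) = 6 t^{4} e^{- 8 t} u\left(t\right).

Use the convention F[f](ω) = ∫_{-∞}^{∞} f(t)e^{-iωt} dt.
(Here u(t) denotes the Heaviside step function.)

F(ω) = \frac{144}{\left(i \omega + 8\right)^{5}}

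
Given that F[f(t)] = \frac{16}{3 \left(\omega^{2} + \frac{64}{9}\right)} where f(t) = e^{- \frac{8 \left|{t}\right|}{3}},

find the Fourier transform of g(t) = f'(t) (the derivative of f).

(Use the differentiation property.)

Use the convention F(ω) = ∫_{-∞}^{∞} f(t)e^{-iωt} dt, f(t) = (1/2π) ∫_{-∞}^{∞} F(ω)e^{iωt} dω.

F[g](ω) = \frac{48 i \omega}{9 \omega^{2} + 64}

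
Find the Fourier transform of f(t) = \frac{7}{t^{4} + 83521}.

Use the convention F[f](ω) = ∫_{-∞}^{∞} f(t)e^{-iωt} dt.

F(ω) = \frac{7 \pi e^{- \frac{17 \sqrt{2} \left|{\omega}\right|}{2}} \sin{\left(\frac{17 \sqrt{2} \left|{\omega}\right|}{2} + \frac{\pi}{4} \right)}}{4913}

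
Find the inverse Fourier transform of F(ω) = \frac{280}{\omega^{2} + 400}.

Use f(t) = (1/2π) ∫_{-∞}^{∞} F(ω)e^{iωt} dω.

f(t) = 7 e^{- 20 \left|{t}\right|}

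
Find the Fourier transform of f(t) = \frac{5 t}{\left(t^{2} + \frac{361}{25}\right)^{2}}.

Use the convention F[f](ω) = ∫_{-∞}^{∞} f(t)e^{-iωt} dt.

F(ω) = - \frac{25 i \pi \omega e^{- \frac{19 \left|{\omega}\right|}{5}}}{38}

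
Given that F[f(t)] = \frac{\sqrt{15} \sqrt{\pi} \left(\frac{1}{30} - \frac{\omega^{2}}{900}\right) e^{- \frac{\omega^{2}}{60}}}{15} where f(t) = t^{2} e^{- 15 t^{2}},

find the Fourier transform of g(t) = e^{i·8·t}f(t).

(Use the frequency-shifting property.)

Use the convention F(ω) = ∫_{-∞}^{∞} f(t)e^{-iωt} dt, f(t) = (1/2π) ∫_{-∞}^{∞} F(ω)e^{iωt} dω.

F[g](ω) = \frac{\sqrt{15} \sqrt{\pi} \left(30 - \left(\omega - 8\right)^{2}\right) e^{- \frac{\left(\omega - 8\right)^{2}}{60}}}{13500}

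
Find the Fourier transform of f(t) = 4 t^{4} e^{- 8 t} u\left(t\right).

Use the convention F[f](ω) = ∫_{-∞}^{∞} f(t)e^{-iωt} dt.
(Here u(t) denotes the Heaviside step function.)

F(ω) = \frac{96}{\left(i \omega + 8\right)^{5}}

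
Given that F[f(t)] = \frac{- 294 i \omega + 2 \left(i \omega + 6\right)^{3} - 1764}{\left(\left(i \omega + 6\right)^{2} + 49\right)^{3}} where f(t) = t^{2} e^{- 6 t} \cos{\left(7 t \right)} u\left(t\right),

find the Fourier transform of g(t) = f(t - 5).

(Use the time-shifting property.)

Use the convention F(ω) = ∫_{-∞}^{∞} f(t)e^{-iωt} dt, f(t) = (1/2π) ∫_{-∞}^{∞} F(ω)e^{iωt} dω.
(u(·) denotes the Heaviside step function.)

F[g](ω) = \frac{2 \left(- 147 i \omega + \left(i \omega + 6\right)^{3} - 882\right) e^{- 5 i \omega}}{\left(\left(i \omega + 6\right)^{2} + 49\right)^{3}}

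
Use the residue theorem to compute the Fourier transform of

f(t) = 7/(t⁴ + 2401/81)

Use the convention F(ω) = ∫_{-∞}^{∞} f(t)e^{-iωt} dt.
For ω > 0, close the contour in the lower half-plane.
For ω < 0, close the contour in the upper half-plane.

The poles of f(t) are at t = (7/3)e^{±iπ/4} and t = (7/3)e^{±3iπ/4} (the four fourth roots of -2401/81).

Let g(z) = f(z)e^{-iωz}; for large |z| the factor e^{-iωz} decays in the lower half-plane when ω > 0 and in the upper half-plane when ω < 0.

Case ω > 0 (lower half-plane, clockwise contour ⇒ F(ω) = -2πi·ΣRes):
  Res_{z = - \frac{7 \sqrt{2}}{6} - \frac{7 \sqrt{2} i}{6}} g(z) = \frac{27 \sqrt{2} i \left(1 - i\right) e^{\frac{7 \sqrt{2} \omega \left(-1 + i\right)}{6}}}{392}
  Res_{z = \frac{7 \sqrt{2}}{6} - \frac{7 \sqrt{2} i}{6}} g(z) = \frac{27 \sqrt{2} i \left(1 + i\right) e^{- \frac{7 \sqrt{2} \omega \left(1 + i\right)}{6}}}{392}
  F(ω) = -2πi·ΣRes = \frac{27 \sqrt{2} \pi \left(1 - i\right) \left(e^{\frac{7 \sqrt{2} i \omega}{3}} + i\right) e^{- \frac{7 \sqrt{2} \omega \left(1 + i\right)}{6}}}{196} = \frac{27 \pi e^{- \frac{7 \sqrt{2} \omega}{6}} \sin{\left(\frac{7 \sqrt{2} \omega}{6} + \frac{\pi}{4} \right)}}{49}

Case ω < 0 (upper half-plane, counterclockwise contour ⇒ F(ω) = +2πi·ΣRes):
  Res_{z = \frac{7 \sqrt{2}}{6} + \frac{7 \sqrt{2} i}{6}} g(z) = \frac{27 \sqrt{2} i \left(-1 + i\right) e^{\frac{7 \sqrt{2} \omega \left(1 - i\right)}{6}}}{392}
  Res_{z = - \frac{7 \sqrt{2}}{6} + \frac{7 \sqrt{2} i}{6}} g(z) = \frac{27 \sqrt{2} \left(1 - i\right) e^{\frac{7 \sqrt{2} \omega \left(1 + i\right)}{6}}}{392}
  F(ω) = 2πi·ΣRes = - \frac{27 \sqrt{2} i \pi \left(i \left(1 - i\right) e^{\frac{7 \sqrt{2} \omega \left(1 - i\right)}{6}} - \left(1 - i\right) e^{\frac{7 \sqrt{2} \omega \left(1 + i\right)}{6}}\right)}{196} = \frac{27 \pi e^{\frac{7 \sqrt{2} \omega}{6}} \cos{\left(\frac{7 \sqrt{2} \omega}{6} + \frac{\pi}{4} \right)}}{49}

Both cases combine into a single formula in |ω|:

F(ω) = \frac{27 \pi e^{- \frac{7 \sqrt{2} \left|{\omega}\right|}{6}} \sin{\left(\frac{7 \sqrt{2} \left|{\omega}\right|}{6} + \frac{\pi}{4} \right)}}{49}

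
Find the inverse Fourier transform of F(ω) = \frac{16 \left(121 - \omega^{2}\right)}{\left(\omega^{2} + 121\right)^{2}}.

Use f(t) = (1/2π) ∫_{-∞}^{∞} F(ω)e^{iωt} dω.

f(t) = 8 e^{- 11 \left|{t}\right|} \left|{t}\right|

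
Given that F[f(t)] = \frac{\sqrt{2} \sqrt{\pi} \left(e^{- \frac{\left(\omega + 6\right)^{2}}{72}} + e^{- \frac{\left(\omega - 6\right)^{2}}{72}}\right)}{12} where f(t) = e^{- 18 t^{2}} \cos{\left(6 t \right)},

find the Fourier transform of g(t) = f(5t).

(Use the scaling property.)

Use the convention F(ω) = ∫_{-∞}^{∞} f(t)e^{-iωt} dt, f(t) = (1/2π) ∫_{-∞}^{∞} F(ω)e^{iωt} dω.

F[g](ω) = \frac{\sqrt{2} \sqrt{\pi} \left(e^{\frac{\omega}{15}} + 1\right) e^{- \frac{\omega^{2}}{1800} - \frac{\omega}{30} - \frac{1}{2}}}{60}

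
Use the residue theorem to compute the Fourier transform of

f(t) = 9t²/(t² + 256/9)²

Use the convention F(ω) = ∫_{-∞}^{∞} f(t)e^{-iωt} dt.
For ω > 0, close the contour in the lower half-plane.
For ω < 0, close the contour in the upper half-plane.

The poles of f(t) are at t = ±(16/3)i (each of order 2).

Let g(z) = f(z)e^{-iωz}; for large |z| the factor e^{-iωz} decays in the lower half-plane when ω > 0 and in the upper half-plane when ω < 0.

Case ω > 0 (lower half-plane, clockwise contour ⇒ F(ω) = -2πi·ΣRes):
  Res_{z = - \frac{16 i}{3}} g(z) = \frac{9 i \left(3 - 16 \omega\right) e^{- \frac{16 \omega}{3}}}{64} (pole of order 2)
  F(ω) = -2πi·ΣRes = \frac{9 \pi \left(3 - 16 \omega\right) e^{- \frac{16 \omega}{3}}}{32}

Case ω < 0 (upper half-plane, counterclockwise contour ⇒ F(ω) = +2πi·ΣRes):
  Res_{z = \frac{16 i}{3}} g(z) = \frac{9 i \left(- 16 \omega - 3\right) e^{\frac{16 \omega}{3}}}{64} (pole of order 2)
  F(ω) = 2πi·ΣRes = \frac{9 \pi \left(16 \omega + 3\right) e^{\frac{16 \omega}{3}}}{32}

Both cases combine into a single formula in |ω|:

F(ω) = \frac{9 \pi \left(3 - 16 \left|{\omega}\right|\right) e^{- \frac{16 \left|{\omega}\right|}{3}}}{32}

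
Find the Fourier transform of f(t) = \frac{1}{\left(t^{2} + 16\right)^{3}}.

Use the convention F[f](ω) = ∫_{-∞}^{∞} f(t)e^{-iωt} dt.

F(ω) = \frac{\pi \left(16 \omega^{2} + 12 \left|{\omega}\right| + 3\right) e^{- 4 \left|{\omega}\right|}}{8192}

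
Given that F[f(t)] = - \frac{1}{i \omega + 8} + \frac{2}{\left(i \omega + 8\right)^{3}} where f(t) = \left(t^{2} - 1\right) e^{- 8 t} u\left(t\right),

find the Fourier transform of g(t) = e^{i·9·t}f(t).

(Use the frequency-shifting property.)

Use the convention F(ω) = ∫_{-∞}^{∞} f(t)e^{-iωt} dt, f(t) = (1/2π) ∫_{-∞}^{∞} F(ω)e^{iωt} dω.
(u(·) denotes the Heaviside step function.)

F[g](ω) = \frac{2 i \left(\omega - 9\right) - \left(i \left(\omega - 9\right) + 8\right)^{3} + 16}{\left(i \left(\omega - 9\right) + 8\right)^{4}}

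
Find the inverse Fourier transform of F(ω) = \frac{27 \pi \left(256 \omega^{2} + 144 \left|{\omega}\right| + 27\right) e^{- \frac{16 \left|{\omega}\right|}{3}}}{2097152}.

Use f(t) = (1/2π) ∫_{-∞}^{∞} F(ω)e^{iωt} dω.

f(t) = \frac{4}{\left(t^{2} + \frac{256}{9}\right)^{3}}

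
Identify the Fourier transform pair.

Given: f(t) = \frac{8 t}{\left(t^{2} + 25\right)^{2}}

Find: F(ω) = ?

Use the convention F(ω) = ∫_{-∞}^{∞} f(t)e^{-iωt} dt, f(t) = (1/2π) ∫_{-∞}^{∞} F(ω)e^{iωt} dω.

F(ω) = - \frac{4 i \pi \omega e^{- 5 \left|{\omega}\right|}}{5}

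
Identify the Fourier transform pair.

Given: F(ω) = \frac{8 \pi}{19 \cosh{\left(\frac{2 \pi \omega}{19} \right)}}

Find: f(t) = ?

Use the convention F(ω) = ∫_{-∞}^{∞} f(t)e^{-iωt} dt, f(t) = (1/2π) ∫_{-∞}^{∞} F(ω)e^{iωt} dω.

f(t) = \frac{2}{\cosh{\left(\frac{19 t}{4} \right)}}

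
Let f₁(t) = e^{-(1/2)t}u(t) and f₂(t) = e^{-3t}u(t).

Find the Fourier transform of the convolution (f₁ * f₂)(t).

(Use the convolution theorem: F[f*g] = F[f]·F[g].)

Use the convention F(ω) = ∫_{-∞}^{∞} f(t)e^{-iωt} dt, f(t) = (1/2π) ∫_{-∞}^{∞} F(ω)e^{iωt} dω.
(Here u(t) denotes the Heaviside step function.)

F[f₁*f₂](ω) = \frac{2}{\left(i \omega + 3\right) \left(2 i \omega + 1\right)}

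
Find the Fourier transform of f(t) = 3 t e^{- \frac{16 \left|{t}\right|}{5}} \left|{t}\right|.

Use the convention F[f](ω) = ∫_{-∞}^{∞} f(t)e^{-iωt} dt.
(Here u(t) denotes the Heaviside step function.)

F(ω) = \frac{7500 i \omega \left(25 \omega^{2} - 768\right)}{\left(25 \omega^{2} + 256\right)^{3}}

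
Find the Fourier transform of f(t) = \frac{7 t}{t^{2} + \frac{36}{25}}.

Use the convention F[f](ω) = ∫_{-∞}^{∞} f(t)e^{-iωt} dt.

F(ω) = - 7 i \pi e^{- \frac{6 \left|{\omega}\right|}{5}} \operatorname{sign}{\left(\omega \right)}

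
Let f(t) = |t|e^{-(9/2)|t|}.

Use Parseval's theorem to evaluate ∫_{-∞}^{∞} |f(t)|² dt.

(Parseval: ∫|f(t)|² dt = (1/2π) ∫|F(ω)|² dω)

∫|f(t)|² dt = \frac{4}{729}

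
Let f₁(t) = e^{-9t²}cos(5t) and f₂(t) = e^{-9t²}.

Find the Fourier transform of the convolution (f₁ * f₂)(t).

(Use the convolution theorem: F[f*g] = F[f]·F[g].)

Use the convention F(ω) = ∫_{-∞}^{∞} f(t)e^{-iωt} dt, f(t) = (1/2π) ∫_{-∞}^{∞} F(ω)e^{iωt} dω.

F[f₁*f₂](ω) = \frac{\pi \left(e^{\frac{5 \omega}{9}} + 1\right) e^{- \frac{\omega^{2}}{18} - \frac{5 \omega}{18} - \frac{25}{36}}}{18}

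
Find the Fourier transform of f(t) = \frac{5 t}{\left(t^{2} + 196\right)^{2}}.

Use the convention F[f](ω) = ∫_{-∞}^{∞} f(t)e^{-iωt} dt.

F(ω) = - \frac{5 i \pi \omega e^{- 14 \left|{\omega}\right|}}{28}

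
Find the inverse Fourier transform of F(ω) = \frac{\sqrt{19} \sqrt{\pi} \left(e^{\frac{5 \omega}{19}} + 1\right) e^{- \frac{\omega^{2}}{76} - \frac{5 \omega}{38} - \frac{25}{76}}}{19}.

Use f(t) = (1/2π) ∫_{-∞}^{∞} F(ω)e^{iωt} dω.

f(t) = 2 e^{- 19 t^{2}} \cos{\left(5 t \right)}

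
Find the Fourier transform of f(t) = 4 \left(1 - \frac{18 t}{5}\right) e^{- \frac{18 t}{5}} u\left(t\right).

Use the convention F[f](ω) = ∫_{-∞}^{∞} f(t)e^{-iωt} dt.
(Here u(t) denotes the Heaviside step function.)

F(ω) = \frac{100 i \omega}{- 25 \omega^{2} + 180 i \omega + 324}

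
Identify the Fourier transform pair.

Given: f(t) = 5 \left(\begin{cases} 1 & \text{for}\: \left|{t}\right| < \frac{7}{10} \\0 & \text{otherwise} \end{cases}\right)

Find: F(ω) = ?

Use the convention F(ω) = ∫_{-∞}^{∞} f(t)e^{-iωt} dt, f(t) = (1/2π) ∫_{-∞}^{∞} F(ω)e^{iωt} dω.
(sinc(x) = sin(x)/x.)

F(ω) = 7 \operatorname{sinc}{\left(\frac{7 \omega}{10} \right)}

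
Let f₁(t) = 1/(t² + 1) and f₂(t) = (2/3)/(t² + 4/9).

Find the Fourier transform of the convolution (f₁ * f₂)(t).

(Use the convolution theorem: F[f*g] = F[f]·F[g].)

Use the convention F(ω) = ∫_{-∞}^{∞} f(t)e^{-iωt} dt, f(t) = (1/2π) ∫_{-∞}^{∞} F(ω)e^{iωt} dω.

F[f₁*f₂](ω) = \pi^{2} e^{- \frac{5 \left|{\omega}\right|}{3}}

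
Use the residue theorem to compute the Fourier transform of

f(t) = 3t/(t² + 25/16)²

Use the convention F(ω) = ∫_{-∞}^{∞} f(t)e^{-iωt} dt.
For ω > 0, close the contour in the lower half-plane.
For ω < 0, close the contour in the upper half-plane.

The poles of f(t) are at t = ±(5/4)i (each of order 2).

Let g(z) = f(z)e^{-iωz}; for large |z| the factor e^{-iωz} decays in the lower half-plane when ω > 0 and in the upper half-plane when ω < 0.

Case ω > 0 (lower half-plane, clockwise contour ⇒ F(ω) = -2πi·ΣRes):
  Res_{z = - \frac{5 i}{4}} g(z) = \frac{3 \omega e^{- \frac{5 \omega}{4}}}{5} (pole of order 2)
  F(ω) = -2πi·ΣRes = - \frac{6 i \pi \omega e^{- \frac{5 \omega}{4}}}{5}

Case ω < 0 (upper half-plane, counterclockwise contour ⇒ F(ω) = +2πi·ΣRes):
  Res_{z = \frac{5 i}{4}} g(z) = - \frac{3 \omega e^{\frac{5 \omega}{4}}}{5} (pole of order 2)
  F(ω) = 2πi·ΣRes = - \frac{6 i \pi \omega e^{\frac{5 \omega}{4}}}{5}

Both cases combine into a single formula in |ω|:

F(ω) = - \frac{6 i \pi \omega e^{- \frac{5 \left|{\omega}\right|}{4}}}{5}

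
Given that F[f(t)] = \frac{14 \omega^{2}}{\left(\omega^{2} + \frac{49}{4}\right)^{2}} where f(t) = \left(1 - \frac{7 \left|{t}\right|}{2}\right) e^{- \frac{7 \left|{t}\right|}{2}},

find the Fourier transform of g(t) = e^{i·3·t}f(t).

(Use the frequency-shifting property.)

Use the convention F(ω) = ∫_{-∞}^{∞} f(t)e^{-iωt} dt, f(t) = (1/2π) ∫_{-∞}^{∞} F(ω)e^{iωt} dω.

F[g](ω) = \frac{224 \left(\omega - 3\right)^{2}}{\left(4 \left(\omega - 3\right)^{2} + 49\right)^{2}}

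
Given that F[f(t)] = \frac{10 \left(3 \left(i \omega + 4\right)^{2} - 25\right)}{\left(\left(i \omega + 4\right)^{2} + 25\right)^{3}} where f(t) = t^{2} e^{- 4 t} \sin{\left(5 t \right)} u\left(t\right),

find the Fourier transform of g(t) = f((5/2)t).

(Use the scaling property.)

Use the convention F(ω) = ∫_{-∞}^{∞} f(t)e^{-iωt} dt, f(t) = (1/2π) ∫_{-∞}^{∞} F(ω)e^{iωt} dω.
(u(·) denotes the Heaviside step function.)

F[g](ω) = \frac{2500 \left(12 \left(i \omega + 10\right)^{2} - 625\right)}{\left(4 \left(i \omega + 10\right)^{2} + 625\right)^{3}}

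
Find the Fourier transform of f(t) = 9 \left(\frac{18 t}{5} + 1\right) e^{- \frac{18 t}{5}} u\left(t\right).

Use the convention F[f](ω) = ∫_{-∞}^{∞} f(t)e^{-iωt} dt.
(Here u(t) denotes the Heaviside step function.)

F(ω) = \frac{45 \left(- 5 i \omega - 36\right)}{25 \omega^{2} - 180 i \omega - 324}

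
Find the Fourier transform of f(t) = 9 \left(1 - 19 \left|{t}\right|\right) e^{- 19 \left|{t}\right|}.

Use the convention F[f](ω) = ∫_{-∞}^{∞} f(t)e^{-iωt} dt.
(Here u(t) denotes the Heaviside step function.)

F(ω) = \frac{684 \omega^{2}}{\left(\omega^{2} + 361\right)^{2}}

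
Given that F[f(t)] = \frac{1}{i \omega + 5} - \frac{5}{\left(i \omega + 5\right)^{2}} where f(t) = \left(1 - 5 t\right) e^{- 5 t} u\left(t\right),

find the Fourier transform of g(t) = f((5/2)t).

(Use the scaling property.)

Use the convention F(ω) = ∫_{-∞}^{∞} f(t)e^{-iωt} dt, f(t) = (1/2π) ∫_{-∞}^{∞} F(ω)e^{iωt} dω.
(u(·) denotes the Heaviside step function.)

F[g](ω) = \frac{4 i \omega}{- 4 \omega^{2} + 100 i \omega + 625}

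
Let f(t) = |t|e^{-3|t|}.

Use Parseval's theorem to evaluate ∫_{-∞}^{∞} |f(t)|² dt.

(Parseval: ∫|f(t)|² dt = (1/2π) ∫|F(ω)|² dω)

∫|f(t)|² dt = \frac{1}{54}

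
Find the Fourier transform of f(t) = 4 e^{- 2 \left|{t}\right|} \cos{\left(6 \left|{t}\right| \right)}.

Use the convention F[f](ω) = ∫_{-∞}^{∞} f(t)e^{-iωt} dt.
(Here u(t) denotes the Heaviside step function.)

F(ω) = \frac{16 \left(\omega^{2} + 40\right)}{\omega^{4} - 64 \omega^{2} + 1600}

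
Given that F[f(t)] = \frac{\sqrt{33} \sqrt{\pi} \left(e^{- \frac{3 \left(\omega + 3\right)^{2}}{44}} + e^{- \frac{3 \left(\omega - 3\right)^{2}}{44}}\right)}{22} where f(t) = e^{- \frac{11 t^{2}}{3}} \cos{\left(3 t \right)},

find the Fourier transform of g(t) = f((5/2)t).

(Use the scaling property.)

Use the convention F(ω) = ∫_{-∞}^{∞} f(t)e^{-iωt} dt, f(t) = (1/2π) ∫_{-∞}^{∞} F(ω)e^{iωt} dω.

F[g](ω) = \frac{\sqrt{33} \sqrt{\pi} \left(e^{\frac{18 \omega}{55}} + 1\right) e^{- \frac{3 \omega^{2}}{275} - \frac{9 \omega}{55} - \frac{27}{44}}}{55}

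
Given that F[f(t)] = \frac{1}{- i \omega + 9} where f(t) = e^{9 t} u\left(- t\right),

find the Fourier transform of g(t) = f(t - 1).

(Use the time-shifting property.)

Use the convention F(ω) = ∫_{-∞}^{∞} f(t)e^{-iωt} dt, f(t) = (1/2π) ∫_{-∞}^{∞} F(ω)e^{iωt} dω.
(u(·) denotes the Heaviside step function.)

F[g](ω) = \frac{i e^{- i \omega}}{\omega + 9 i}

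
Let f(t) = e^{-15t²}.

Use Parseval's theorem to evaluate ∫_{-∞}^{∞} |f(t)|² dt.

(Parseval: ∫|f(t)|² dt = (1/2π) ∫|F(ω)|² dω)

∫|f(t)|² dt = \frac{\sqrt{30} \sqrt{\pi}}{30}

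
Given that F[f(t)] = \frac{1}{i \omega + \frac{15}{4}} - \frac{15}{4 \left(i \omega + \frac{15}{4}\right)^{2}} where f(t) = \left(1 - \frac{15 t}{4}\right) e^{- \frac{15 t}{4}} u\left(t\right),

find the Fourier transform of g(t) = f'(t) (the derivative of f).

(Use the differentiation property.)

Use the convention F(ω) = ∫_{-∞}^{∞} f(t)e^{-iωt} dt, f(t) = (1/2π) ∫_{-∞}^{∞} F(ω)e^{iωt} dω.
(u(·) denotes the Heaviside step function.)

F[g](ω) = \frac{16 \omega^{2}}{16 \omega^{2} - 120 i \omega - 225}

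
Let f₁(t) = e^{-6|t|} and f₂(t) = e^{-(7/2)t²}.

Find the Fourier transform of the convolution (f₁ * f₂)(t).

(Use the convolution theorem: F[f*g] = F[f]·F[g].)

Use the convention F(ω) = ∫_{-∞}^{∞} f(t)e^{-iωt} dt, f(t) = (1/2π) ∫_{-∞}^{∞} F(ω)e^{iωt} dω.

F[f₁*f₂](ω) = \frac{12 \sqrt{14} \sqrt{\pi} e^{- \frac{\omega^{2}}{14}}}{7 \left(\omega^{2} + 36\right)}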